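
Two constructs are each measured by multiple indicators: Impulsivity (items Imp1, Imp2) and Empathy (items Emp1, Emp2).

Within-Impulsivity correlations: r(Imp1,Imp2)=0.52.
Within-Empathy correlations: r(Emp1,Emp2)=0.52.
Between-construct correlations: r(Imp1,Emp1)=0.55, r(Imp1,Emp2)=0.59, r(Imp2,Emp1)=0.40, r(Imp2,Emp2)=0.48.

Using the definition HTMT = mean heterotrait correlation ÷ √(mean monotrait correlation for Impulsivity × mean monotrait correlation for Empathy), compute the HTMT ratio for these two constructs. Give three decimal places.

Mean heterotrait r = 2.02/4 = 0.5050.
Mean within-Imp = 0.52/1 = 0.5200; mean within-Emp = 0.52/1 = 0.5200.
Geometric mean = √(0.5200 × 0.5200) = 0.5200.
HTMT = 0.5050 / 0.5200 = 0.971.

0.971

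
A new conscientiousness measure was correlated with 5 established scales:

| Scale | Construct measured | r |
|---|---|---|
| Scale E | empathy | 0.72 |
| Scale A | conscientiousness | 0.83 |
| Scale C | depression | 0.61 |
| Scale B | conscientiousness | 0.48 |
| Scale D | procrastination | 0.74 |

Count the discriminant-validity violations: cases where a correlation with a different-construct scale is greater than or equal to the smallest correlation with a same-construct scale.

3

Convergent (same construct = conscientiousness): Scale A, Scale B.
Smallest convergent = 0.48. Discriminant values: 0.72, 0.61, 0.74; count ≥ 0.48 → 3.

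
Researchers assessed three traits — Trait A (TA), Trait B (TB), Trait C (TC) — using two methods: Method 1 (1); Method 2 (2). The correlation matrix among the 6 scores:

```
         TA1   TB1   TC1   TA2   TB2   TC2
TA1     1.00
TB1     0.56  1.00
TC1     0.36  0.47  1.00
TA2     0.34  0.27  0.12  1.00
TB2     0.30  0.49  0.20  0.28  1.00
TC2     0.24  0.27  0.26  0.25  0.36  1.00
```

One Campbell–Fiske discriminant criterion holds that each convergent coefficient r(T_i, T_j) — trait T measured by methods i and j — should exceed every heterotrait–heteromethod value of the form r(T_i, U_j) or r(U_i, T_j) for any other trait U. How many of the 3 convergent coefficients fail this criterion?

1

Convergent coefficients and their comparison sets:
TA (methods 1·2): 0.34 vs {0.30, 0.27, 0.24, 0.12} → pass.
TB (methods 1·2): 0.49 vs {0.27, 0.30, 0.27, 0.20} → pass.
TC (methods 1·2): 0.26 vs {0.12, 0.24, 0.20, 0.27} → fail.
1 of 3 fail.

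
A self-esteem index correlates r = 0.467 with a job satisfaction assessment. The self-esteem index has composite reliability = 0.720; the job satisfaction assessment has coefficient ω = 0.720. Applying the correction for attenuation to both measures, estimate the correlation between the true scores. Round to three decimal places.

0.649

r_true = r_obs / √(r_xx · r_yy) = 0.467 / √(0.720 × 0.720) = 0.467 / √0.518400 = 0.467 / 0.7200 ≈ 0.649.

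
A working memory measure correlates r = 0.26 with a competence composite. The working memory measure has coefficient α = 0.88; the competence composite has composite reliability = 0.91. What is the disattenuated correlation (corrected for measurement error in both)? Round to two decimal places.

r_true = r_obs / √(r_xx · r_yy) = 0.26 / √(0.88 × 0.91) = 0.26 / √0.8008 = 0.26 / 0.8949 ≈ 0.29.

0.29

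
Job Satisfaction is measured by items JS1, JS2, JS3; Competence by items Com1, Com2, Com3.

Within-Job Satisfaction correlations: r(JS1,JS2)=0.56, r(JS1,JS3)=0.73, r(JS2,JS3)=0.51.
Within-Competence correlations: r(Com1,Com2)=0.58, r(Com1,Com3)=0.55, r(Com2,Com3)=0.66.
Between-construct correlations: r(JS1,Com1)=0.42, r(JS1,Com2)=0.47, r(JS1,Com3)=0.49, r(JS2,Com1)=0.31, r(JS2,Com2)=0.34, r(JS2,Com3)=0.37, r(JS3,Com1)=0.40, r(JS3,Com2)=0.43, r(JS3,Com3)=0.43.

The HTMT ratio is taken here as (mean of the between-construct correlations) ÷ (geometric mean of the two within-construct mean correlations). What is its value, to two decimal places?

0.68

Between-construct mean = 3.66/9 = 0.4067.
Mean within-JS = 1.80/3 = 0.6000; mean within-Com = 1.79/3 = 0.5967.
Geometric mean = √(0.6000 × 0.5967) = 0.5983.
HTMT = 0.4067 / 0.5983 = 0.68.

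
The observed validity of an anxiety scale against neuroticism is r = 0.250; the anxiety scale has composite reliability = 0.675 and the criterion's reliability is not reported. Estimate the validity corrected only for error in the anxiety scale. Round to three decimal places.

0.304

Single correction: r_c = r_obs / √r_xx = 0.250 / √0.675 = 0.250 / 0.8216 ≈ 0.304.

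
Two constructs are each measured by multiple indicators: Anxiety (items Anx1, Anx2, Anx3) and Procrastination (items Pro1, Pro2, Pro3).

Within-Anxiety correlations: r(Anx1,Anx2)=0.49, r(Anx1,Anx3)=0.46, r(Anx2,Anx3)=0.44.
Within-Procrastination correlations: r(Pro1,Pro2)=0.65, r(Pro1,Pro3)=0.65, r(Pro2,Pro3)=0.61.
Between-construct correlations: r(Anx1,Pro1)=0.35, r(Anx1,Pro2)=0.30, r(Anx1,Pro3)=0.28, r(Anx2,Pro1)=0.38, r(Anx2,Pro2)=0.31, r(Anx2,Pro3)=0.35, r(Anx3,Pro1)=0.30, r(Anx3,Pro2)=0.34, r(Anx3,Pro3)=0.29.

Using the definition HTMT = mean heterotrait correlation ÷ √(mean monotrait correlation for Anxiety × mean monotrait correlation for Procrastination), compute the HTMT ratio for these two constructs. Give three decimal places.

0.593

Between-construct mean = 2.90/9 = 0.3222.
Mean within-Anx = 1.39/3 = 0.4633; mean within-Pro = 1.91/3 = 0.6367.
Geometric mean = √(0.4633 × 0.6367) = 0.5431.
HTMT = 0.3222 / 0.5431 = 0.593.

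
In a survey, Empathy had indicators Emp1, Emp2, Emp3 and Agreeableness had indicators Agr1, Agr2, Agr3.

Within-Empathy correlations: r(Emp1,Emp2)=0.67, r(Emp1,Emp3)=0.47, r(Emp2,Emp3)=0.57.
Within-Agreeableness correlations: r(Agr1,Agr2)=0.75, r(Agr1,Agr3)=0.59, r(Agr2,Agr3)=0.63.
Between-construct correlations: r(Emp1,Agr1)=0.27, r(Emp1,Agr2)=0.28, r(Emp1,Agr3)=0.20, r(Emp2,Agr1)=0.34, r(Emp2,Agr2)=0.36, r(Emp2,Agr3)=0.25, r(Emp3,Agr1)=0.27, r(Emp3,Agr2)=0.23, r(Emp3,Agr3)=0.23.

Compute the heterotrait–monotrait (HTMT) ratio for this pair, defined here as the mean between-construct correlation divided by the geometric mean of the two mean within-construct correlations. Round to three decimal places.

Mean heterotrait r = 2.43/9 = 0.2700.
Mean within-Emp = 1.71/3 = 0.5700; mean within-Agr = 1.97/3 = 0.6567.
Geometric mean = √(0.5700 × 0.6567) = 0.6118.
HTMT = 0.2700 / 0.6118 = 0.441.

0.441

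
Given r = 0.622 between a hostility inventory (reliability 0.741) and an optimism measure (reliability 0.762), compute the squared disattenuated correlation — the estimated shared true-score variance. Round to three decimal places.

Disattenuated r = 0.622 / √(0.741 × 0.762) = 0.622 / 0.7514 = 0.8278.
Shared true-score variance = 0.8278² = 0.6853 ≈ 0.685.

0.685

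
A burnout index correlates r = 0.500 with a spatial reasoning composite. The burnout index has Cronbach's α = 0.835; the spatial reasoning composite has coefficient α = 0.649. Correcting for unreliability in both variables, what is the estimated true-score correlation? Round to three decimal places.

0.679

r_true = r_obs / √(r_xx · r_yy) = 0.500 / √(0.835 × 0.649) = 0.500 / √0.541915 = 0.500 / 0.7361 ≈ 0.679.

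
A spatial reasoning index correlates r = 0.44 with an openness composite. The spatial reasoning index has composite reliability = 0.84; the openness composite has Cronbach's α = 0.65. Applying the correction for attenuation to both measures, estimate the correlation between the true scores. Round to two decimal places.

0.60

r_true = r_obs / √(r_xx · r_yy) = 0.44 / √(0.84 × 0.65) = 0.44 / √0.5460 = 0.44 / 0.7389 ≈ 0.60.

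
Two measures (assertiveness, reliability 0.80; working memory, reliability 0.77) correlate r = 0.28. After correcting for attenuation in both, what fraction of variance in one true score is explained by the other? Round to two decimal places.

Disattenuated r = 0.28 / √(0.80 × 0.77) = 0.28 / 0.7849 = 0.3567.
Shared true-score variance = 0.3567² = 0.1272 ≈ 0.13.

0.13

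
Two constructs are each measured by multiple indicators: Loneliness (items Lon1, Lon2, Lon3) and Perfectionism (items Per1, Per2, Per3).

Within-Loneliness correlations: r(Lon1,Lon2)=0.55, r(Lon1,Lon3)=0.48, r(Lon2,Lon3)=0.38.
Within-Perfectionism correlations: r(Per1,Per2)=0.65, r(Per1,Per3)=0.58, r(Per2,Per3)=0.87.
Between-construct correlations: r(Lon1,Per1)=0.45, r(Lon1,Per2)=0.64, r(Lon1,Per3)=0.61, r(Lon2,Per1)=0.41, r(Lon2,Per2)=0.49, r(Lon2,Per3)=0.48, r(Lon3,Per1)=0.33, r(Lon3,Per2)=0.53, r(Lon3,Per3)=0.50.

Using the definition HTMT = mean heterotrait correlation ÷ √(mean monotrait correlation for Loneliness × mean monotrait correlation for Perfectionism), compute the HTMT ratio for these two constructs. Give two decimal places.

0.86

Mean heterotrait r = 4.44/9 = 0.4933.
Mean within-Lon = 1.41/3 = 0.4700; mean within-Per = 2.10/3 = 0.7000.
Geometric mean = √(0.4700 × 0.7000) = 0.5736.
HTMT = 0.4933 / 0.5736 = 0.86.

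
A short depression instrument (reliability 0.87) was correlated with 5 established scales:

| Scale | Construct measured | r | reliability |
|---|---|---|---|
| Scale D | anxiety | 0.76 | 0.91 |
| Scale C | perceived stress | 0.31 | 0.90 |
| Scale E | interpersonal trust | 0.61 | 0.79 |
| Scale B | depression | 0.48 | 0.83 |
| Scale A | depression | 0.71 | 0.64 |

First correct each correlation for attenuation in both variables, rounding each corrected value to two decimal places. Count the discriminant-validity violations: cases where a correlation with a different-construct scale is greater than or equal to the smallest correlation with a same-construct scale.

2

Disattenuated r (r / √(r_scale · r_new)):
  Scale D (disc): 0.76 / √(0.91·0.87) = 0.85
  Scale C (disc): 0.31 / √(0.90·0.87) = 0.35
  Scale E (disc): 0.61 / √(0.79·0.87) = 0.74
  Scale B (conv): 0.48 / √(0.83·0.87) = 0.56
  Scale A (conv): 0.71 / √(0.64·0.87) = 0.95
Smallest convergent = 0.56. Discriminant values: 0.85, 0.35, 0.74; count ≥ 0.56 → 2.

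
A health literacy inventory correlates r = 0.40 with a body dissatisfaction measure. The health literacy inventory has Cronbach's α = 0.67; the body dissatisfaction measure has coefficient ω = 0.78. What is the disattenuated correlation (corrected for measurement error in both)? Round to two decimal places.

0.55

r_true = r_obs / √(r_xx · r_yy) = 0.40 / √(0.67 × 0.78) = 0.40 / √0.5226 = 0.40 / 0.7229 ≈ 0.55.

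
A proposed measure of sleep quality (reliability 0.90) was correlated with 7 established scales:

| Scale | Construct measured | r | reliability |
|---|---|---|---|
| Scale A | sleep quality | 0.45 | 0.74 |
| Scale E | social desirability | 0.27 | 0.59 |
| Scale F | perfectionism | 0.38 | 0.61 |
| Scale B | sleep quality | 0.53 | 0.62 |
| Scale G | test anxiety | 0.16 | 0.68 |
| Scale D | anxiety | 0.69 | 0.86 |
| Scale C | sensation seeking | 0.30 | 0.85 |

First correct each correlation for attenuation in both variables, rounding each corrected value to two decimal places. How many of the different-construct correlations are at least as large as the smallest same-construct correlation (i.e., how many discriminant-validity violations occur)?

Disattenuated r (r / √(r_scale · r_new)):
  Scale A (conv): 0.45 / √(0.74·0.90) = 0.55
  Scale E (disc): 0.27 / √(0.59·0.90) = 0.37
  Scale F (disc): 0.38 / √(0.61·0.90) = 0.51
  Scale B (conv): 0.53 / √(0.62·0.90) = 0.71
  Scale G (disc): 0.16 / √(0.68·0.90) = 0.20
  Scale D (disc): 0.69 / √(0.86·0.90) = 0.78
  Scale C (disc): 0.30 / √(0.85·0.90) = 0.34
Smallest convergent = 0.55. Discriminant values: 0.37, 0.51, 0.20, 0.78, 0.34; count ≥ 0.55 → 1.

1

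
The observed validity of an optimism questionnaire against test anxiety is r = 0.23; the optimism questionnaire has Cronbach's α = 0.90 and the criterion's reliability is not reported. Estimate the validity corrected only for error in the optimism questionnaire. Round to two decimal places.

Single correction: r_c = r_obs / √r_xx = 0.23 / √0.90 = 0.23 / 0.9487 ≈ 0.24.

0.24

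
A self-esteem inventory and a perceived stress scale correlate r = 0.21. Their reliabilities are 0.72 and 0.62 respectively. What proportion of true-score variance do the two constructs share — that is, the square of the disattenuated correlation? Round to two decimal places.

Disattenuated r = 0.21 / √(0.72 × 0.62) = 0.21 / 0.6681 = 0.3143.
Shared true-score variance = 0.3143² = 0.0988 ≈ 0.10.

0.10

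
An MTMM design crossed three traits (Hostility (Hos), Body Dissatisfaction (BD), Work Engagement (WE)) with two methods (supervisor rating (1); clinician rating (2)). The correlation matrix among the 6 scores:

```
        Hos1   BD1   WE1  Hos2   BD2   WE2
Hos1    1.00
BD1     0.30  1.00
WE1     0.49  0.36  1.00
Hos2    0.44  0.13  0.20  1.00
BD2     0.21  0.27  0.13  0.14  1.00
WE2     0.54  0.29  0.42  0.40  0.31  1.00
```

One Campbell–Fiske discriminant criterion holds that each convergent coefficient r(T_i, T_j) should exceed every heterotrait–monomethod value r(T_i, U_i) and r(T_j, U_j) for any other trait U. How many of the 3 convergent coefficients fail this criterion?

Checking each validity diagonal entry against its comparison values:
Hos (methods 1·2): 0.44 vs {0.30, 0.14, 0.49, 0.40} → fail.
BD (methods 1·2): 0.27 vs {0.30, 0.14, 0.36, 0.31} → fail.
WE (methods 1·2): 0.42 vs {0.49, 0.40, 0.36, 0.31} → fail.
3 of 3 fail.

3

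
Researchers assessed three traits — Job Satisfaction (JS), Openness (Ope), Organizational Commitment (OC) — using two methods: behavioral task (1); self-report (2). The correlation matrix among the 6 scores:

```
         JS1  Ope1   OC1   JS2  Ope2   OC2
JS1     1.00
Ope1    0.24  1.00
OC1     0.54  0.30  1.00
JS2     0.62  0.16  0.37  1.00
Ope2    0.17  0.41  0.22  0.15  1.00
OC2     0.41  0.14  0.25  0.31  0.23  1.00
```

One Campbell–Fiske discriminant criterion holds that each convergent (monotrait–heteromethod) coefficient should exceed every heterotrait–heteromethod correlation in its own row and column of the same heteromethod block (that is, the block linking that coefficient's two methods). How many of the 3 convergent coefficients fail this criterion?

1

Checking each validity diagonal entry against its comparison values:
JS (methods 1·2): 0.62 vs {0.17, 0.16, 0.41, 0.37} → pass.
Ope (methods 1·2): 0.41 vs {0.16, 0.17, 0.14, 0.22} → pass.
OC (methods 1·2): 0.25 vs {0.37, 0.41, 0.22, 0.14} → fail.
1 of 3 fail.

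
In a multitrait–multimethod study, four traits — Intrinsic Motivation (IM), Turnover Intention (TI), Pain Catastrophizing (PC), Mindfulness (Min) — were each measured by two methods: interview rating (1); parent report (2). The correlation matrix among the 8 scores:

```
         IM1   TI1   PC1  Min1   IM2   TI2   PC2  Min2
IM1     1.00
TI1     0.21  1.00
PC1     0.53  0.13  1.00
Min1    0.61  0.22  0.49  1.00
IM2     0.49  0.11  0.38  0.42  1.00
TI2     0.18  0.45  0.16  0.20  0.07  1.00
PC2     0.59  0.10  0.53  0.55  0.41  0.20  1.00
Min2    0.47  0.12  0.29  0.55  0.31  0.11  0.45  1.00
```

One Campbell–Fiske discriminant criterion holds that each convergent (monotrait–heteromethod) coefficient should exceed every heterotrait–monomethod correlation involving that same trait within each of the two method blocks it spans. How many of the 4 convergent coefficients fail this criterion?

Convergent coefficients and their comparison sets:
IM (methods 1·2): 0.49 vs {0.21, 0.07, 0.53, 0.41, 0.61, 0.31} → fail.
TI (methods 1·2): 0.45 vs {0.21, 0.07, 0.13, 0.20, 0.22, 0.11} → pass.
PC (methods 1·2): 0.53 vs {0.53, 0.41, 0.13, 0.20, 0.49, 0.45} → fail.
Min (methods 1·2): 0.55 vs {0.61, 0.31, 0.22, 0.11, 0.49, 0.45} → fail.
3 of 4 fail.

3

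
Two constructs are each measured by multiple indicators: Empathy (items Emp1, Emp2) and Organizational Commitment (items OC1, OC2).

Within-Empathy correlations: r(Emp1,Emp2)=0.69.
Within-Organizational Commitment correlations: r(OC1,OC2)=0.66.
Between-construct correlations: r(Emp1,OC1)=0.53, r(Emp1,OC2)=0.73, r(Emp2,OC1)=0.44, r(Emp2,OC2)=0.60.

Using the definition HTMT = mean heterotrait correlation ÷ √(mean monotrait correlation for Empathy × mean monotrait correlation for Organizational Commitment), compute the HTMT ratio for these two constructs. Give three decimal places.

Mean between = 2.30/4 = 0.5750.
Mean within-Emp = 0.69/1 = 0.6900; mean within-OC = 0.66/1 = 0.6600.
Geometric mean = √(0.6900 × 0.6600) = 0.6748.
HTMT = 0.5750 / 0.6748 = 0.852.

0.852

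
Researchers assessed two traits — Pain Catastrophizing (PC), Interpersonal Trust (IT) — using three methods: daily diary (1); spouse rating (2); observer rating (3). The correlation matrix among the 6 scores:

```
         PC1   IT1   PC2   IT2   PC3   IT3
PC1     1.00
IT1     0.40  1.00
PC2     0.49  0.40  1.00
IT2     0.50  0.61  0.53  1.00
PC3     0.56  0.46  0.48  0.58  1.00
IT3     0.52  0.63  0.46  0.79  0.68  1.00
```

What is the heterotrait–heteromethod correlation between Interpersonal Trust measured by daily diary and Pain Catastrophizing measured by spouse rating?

0.40

Different traits and methods: r(IT1, PC2) = 0.40.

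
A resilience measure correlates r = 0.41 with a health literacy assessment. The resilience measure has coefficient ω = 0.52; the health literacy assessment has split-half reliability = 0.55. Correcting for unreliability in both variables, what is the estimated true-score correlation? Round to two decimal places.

0.77

r_true = r_obs / √(r_xx · r_yy) = 0.41 / √(0.52 × 0.55) = 0.41 / √0.2860 = 0.41 / 0.5348 ≈ 0.77.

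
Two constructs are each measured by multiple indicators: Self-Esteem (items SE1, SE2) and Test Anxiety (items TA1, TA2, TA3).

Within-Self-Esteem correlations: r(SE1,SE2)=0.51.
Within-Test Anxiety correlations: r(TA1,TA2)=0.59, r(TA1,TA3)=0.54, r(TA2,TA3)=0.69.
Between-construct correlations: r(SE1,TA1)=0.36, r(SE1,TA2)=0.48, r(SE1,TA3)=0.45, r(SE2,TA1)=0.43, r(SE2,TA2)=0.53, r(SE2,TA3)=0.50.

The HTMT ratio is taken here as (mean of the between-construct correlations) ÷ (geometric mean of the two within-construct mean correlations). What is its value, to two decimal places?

0.82

Between-construct mean = 2.75/6 = 0.4583.
Mean within-SE = 0.51/1 = 0.5100; mean within-TA = 1.82/3 = 0.6067.
Geometric mean = √(0.5100 × 0.6067) = 0.5563.
HTMT = 0.4583 / 0.5563 = 0.82.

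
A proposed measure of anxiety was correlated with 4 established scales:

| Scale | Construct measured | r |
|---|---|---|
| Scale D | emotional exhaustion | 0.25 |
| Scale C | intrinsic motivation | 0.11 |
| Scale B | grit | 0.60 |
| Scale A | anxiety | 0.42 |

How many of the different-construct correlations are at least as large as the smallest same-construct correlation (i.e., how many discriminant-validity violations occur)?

1

Convergent (same construct = anxiety): Scale A.
Smallest convergent = 0.42. Discriminant values: 0.25, 0.11, 0.60; count ≥ 0.42 → 1.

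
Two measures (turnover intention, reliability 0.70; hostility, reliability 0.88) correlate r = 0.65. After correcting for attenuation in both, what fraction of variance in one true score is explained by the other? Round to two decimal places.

0.69

Disattenuated r = 0.65 / √(0.70 × 0.88) = 0.65 / 0.7849 = 0.8281.
Shared true-score variance = 0.8281² = 0.6857 ≈ 0.69.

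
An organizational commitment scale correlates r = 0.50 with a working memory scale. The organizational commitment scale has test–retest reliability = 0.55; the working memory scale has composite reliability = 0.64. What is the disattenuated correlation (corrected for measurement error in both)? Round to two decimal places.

0.84

r_true = r_obs / √(r_xx · r_yy) = 0.50 / √(0.55 × 0.64) = 0.50 / √0.3520 = 0.50 / 0.5933 ≈ 0.84.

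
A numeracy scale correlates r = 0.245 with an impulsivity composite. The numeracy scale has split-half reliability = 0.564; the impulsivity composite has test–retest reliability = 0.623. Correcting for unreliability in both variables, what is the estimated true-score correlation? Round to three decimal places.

r_true = r_obs / √(r_xx · r_yy) = 0.245 / √(0.564 × 0.623) = 0.245 / √0.351372 = 0.245 / 0.5928 ≈ 0.413.

0.413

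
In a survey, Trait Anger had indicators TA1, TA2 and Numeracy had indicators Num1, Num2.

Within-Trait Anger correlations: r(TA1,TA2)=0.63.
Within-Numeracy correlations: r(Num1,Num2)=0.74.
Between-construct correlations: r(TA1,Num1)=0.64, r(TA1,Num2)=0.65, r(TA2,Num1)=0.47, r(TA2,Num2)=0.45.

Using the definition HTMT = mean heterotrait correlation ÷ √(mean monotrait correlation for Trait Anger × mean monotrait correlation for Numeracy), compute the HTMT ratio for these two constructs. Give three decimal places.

Between-construct mean = 2.21/4 = 0.5525.
Mean within-TA = 0.63/1 = 0.6300; mean within-Num = 0.74/1 = 0.7400.
Geometric mean = √(0.6300 × 0.7400) = 0.6828.
HTMT = 0.5525 / 0.6828 = 0.809.

0.809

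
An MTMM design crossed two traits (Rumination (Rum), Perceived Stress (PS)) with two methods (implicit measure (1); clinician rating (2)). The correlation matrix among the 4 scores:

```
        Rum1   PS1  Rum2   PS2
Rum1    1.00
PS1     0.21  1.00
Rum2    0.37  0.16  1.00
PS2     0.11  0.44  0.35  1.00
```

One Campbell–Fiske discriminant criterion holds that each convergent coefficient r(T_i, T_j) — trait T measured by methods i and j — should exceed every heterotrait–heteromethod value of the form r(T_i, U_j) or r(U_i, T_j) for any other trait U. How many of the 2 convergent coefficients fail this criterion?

0

Each convergent coefficient versus the relevant comparison correlations:
Rum (methods 1·2): 0.37 vs {0.11, 0.16} → pass.
PS (methods 1·2): 0.44 vs {0.16, 0.11} → pass.
0 of 2 fail.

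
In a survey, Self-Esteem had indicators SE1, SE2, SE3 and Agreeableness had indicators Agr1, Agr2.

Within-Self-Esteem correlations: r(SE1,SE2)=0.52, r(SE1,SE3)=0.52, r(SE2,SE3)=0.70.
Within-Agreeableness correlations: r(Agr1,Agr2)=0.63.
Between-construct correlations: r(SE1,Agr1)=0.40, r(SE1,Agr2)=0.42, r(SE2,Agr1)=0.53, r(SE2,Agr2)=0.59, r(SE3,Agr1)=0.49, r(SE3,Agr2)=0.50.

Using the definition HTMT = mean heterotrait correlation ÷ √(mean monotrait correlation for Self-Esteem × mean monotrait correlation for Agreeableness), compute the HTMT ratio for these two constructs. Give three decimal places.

0.808

Between-construct mean = 2.93/6 = 0.4883.
Mean within-SE = 1.74/3 = 0.5800; mean within-Agr = 0.63/1 = 0.6300.
Geometric mean = √(0.5800 × 0.6300) = 0.6045.
HTMT = 0.4883 / 0.6045 = 0.808.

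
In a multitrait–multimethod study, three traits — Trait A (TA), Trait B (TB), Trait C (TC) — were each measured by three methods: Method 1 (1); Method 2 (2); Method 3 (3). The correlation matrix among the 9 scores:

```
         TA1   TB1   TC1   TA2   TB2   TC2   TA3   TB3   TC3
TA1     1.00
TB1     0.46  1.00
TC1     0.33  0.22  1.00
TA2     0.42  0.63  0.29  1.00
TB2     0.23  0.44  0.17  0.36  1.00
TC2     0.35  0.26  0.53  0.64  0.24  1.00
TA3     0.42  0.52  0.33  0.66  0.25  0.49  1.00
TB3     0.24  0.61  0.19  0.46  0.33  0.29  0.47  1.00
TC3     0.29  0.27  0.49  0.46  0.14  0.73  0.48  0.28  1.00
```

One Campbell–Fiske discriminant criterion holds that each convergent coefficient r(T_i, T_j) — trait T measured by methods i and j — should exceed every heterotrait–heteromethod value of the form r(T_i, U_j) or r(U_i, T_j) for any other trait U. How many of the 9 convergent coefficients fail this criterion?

Each convergent coefficient versus the relevant comparison correlations:
TA (methods 1·2): 0.42 vs {0.23, 0.63, 0.35, 0.29} → fail.
TA (methods 1·3): 0.42 vs {0.24, 0.52, 0.29, 0.33} → fail.
TA (methods 2·3): 0.66 vs {0.46, 0.25, 0.46, 0.49} → pass.
TB (methods 1·2): 0.44 vs {0.63, 0.23, 0.26, 0.17} → fail.
TB (methods 1·3): 0.61 vs {0.52, 0.24, 0.27, 0.19} → pass.
TB (methods 2·3): 0.33 vs {0.25, 0.46, 0.14, 0.29} → fail.
TC (methods 1·2): 0.53 vs {0.29, 0.35, 0.17, 0.26} → pass.
TC (methods 1·3): 0.49 vs {0.33, 0.29, 0.19, 0.27} → pass.
TC (methods 2·3): 0.73 vs {0.49, 0.46, 0.29, 0.14} → pass.
4 of 9 fail.

4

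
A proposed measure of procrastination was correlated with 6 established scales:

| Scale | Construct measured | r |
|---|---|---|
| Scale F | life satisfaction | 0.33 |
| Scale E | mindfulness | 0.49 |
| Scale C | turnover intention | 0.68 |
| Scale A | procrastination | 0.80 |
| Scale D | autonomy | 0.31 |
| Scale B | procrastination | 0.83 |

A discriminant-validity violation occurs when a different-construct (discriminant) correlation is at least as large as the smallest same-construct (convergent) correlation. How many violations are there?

0

Convergent (same construct = procrastination): Scale A, Scale B.
Smallest convergent = 0.80. Discriminant values: 0.33, 0.49, 0.68, 0.31; count ≥ 0.80 → 0.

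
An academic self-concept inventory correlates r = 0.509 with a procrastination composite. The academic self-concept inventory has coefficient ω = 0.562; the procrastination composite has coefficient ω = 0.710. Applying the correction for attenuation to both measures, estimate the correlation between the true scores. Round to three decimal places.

r_true = r_obs / √(r_xx · r_yy) = 0.509 / √(0.562 × 0.710) = 0.509 / √0.399020 = 0.509 / 0.6317 ≈ 0.806.

0.806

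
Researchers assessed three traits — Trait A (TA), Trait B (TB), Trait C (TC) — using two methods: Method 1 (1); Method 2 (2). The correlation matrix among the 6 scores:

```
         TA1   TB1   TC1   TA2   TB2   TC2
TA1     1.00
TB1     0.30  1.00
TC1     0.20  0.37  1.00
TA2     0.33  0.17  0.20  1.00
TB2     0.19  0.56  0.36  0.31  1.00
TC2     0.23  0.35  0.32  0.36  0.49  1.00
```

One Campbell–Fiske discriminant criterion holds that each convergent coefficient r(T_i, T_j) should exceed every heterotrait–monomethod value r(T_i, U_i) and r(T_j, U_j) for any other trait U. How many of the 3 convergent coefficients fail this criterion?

2

Checking each validity diagonal entry against its comparison values:
TA (methods 1·2): 0.33 vs {0.30, 0.31, 0.20, 0.36} → fail.
TB (methods 1·2): 0.56 vs {0.30, 0.31, 0.37, 0.49} → pass.
TC (methods 1·2): 0.32 vs {0.20, 0.36, 0.37, 0.49} → fail.
2 of 3 fail.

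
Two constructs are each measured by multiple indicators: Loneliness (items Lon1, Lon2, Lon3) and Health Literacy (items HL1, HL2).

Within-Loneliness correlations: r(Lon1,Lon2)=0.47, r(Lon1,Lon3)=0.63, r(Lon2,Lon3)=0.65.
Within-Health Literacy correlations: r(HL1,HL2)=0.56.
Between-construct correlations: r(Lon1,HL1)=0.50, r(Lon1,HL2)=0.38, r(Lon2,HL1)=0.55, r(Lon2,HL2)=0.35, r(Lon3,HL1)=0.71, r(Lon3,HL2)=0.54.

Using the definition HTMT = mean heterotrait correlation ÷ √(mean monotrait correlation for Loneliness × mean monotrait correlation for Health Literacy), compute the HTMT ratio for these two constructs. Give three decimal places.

Between-construct mean = 3.03/6 = 0.5050.
Mean within-Lon = 1.75/3 = 0.5833; mean within-HL = 0.56/1 = 0.5600.
Geometric mean = √(0.5833 × 0.5600) = 0.5715.
HTMT = 0.5050 / 0.5715 = 0.884.

0.884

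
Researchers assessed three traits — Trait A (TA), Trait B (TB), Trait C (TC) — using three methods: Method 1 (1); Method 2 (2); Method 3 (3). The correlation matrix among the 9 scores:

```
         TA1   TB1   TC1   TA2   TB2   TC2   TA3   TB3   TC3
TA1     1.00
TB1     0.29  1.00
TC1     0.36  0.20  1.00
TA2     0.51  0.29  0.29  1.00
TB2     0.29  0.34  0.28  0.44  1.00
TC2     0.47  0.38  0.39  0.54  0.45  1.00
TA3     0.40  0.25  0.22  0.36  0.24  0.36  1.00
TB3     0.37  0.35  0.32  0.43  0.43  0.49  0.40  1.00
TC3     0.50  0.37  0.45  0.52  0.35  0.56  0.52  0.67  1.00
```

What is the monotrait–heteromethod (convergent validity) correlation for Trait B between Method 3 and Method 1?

0.35

Same trait (TB), different methods: r(TB3, TB1) = 0.35.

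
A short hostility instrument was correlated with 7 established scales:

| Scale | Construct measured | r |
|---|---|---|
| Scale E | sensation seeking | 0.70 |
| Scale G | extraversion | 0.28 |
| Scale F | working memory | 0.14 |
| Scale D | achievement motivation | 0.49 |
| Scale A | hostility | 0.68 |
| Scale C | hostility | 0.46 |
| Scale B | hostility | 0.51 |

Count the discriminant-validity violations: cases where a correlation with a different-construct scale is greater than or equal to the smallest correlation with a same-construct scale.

2

Convergent (same construct = hostility): Scale A, Scale C, Scale B.
Smallest convergent = 0.46. Discriminant values: 0.70, 0.28, 0.14, 0.49; count ≥ 0.46 → 2.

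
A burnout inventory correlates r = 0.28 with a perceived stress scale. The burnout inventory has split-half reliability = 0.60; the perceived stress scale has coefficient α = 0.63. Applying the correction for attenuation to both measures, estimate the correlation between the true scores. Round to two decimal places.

r_true = r_obs / √(r_xx · r_yy) = 0.28 / √(0.60 × 0.63) = 0.28 / √0.3780 = 0.28 / 0.6148 ≈ 0.46.

0.46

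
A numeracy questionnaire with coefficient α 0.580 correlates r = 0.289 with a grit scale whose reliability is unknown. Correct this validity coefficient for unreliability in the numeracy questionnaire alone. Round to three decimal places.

Single correction: r_c = r_obs / √r_xx = 0.289 / √0.580 = 0.289 / 0.7616 ≈ 0.379.

0.379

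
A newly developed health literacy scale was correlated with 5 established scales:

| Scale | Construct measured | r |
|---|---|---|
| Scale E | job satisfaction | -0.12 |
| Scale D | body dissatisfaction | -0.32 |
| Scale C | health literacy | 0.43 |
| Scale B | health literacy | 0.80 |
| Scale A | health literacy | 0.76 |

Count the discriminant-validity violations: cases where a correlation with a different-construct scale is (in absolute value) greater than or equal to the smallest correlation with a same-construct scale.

Convergent (same construct = health literacy): Scale C, Scale B, Scale A.
Smallest convergent = 0.43. Discriminant |r|: 0.12, 0.32; count ≥ 0.43 → 0.

0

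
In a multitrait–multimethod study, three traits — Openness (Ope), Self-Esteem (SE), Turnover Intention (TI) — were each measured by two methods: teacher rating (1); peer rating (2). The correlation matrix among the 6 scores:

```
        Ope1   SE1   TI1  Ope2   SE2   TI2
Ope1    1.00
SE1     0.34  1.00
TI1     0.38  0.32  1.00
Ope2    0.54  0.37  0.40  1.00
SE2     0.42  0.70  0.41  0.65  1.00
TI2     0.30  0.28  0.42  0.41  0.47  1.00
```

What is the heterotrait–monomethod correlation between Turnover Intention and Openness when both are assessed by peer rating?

Different traits, same method: r(TI2, Ope2) = 0.41.

0.41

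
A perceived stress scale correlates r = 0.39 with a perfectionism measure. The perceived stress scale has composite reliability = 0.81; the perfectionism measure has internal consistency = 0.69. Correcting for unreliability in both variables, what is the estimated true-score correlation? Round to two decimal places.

r_true = r_obs / √(r_xx · r_yy) = 0.39 / √(0.81 × 0.69) = 0.39 / √0.5589 = 0.39 / 0.7476 ≈ 0.52.

0.52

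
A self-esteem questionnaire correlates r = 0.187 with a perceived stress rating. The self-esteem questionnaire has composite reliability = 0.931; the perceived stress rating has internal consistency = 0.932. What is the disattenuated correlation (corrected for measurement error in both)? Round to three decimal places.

r_true = r_obs / √(r_xx · r_yy) = 0.187 / √(0.931 × 0.932) = 0.187 / √0.867692 = 0.187 / 0.9315 ≈ 0.201.

0.201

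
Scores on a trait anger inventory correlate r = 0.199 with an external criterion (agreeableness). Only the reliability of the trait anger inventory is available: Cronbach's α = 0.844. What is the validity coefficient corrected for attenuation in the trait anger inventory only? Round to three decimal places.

Single correction: r_c = r_obs / √r_xx = 0.199 / √0.844 = 0.199 / 0.9187 ≈ 0.217.

0.217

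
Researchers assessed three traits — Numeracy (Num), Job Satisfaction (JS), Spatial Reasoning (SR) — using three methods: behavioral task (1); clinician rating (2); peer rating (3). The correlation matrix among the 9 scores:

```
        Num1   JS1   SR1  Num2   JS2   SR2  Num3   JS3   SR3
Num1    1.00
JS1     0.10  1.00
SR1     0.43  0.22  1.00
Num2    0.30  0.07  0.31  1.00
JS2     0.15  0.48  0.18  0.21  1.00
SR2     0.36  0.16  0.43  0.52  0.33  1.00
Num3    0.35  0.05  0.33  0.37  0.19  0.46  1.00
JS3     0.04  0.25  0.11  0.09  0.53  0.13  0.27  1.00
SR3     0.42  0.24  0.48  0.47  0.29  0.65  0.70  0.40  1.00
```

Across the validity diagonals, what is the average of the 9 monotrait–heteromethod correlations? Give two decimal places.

Convergent values: 0.30, 0.35, 0.37, 0.48, 0.25, 0.53, 0.43, 0.48, 0.65; mean = 3.84/9 = 0.43.

0.43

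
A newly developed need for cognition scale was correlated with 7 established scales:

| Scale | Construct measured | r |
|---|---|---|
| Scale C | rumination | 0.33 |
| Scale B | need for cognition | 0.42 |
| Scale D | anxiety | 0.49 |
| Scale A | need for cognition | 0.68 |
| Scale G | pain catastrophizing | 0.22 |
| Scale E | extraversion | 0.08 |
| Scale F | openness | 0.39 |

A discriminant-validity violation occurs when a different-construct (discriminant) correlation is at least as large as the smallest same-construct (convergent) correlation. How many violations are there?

1

Convergent (same construct = need for cognition): Scale B, Scale A.
Smallest convergent = 0.42. Discriminant values: 0.33, 0.49, 0.22, 0.08, 0.39; count ≥ 0.42 → 1.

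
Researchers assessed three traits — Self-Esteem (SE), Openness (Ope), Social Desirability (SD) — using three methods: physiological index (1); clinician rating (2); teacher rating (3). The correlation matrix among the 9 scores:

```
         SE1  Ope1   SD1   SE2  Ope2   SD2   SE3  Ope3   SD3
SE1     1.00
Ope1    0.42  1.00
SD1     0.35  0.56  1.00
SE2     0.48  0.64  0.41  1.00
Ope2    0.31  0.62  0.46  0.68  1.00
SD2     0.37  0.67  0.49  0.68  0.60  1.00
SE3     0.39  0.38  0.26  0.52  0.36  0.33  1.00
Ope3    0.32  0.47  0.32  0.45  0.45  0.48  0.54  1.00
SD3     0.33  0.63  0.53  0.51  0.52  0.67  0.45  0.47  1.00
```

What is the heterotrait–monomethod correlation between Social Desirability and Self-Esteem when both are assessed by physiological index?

0.35

Different traits, same method: r(SD1, SE1) = 0.35.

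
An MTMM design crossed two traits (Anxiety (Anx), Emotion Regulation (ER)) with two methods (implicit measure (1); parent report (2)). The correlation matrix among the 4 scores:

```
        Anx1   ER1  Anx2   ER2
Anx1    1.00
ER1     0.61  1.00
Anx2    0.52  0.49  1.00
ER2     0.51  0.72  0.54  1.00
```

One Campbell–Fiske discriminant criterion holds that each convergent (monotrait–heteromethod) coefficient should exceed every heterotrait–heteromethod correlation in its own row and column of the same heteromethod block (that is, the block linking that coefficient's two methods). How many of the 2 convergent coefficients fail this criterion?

Checking each validity diagonal entry against its comparison values:
Anx (methods 1·2): 0.52 vs {0.51, 0.49} → pass.
ER (methods 1·2): 0.72 vs {0.49, 0.51} → pass.
0 of 2 fail.

0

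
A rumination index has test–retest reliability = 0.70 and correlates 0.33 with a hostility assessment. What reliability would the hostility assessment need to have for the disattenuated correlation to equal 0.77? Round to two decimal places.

r_true = r_obs / √(r_xx · r_yy) ⇒ 0.77 = 0.33 / √(0.70 · r_yy).
√(0.70 · r_yy) = 0.33 / 0.77 = 0.4286; 0.70 · r_yy = 0.1837; r_yy = 0.1837 / 0.70 ≈ 0.26.

0.26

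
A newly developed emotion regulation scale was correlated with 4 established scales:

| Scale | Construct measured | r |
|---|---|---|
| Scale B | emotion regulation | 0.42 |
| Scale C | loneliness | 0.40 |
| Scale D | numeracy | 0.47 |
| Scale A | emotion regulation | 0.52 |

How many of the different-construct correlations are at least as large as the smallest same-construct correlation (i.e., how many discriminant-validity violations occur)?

1

Convergent (same construct = emotion regulation): Scale B, Scale A.
Smallest convergent = 0.42. Discriminant values: 0.40, 0.47; count ≥ 0.42 → 1.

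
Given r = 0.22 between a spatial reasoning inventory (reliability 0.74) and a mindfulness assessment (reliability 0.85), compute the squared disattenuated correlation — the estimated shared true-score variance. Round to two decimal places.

Disattenuated r = 0.22 / √(0.74 × 0.85) = 0.22 / 0.7931 = 0.2774.
Shared true-score variance = 0.2774² = 0.0770 ≈ 0.08.

0.08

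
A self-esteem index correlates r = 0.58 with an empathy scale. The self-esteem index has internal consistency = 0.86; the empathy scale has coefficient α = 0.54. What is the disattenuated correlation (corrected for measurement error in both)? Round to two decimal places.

r_true = r_obs / √(r_xx · r_yy) = 0.58 / √(0.86 × 0.54) = 0.58 / √0.4644 = 0.58 / 0.6815 ≈ 0.85.

0.85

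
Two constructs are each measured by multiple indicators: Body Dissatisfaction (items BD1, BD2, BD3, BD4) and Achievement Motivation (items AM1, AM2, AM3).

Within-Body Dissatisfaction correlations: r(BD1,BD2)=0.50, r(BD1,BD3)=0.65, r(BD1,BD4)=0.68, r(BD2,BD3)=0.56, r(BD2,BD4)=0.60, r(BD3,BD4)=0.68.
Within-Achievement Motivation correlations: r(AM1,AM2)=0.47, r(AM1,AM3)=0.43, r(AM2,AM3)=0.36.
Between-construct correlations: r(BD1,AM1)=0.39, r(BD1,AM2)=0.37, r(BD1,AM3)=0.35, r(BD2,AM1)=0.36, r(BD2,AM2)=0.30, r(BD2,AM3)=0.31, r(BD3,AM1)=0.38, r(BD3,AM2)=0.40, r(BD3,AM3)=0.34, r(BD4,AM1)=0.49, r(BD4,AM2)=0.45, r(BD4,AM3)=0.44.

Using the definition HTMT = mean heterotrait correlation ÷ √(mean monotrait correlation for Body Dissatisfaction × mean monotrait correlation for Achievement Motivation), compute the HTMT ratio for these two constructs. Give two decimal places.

0.75

Mean between = 4.58/12 = 0.3817.
Mean within-BD = 3.67/6 = 0.6117; mean within-AM = 1.26/3 = 0.4200.
Geometric mean = √(0.6117 × 0.4200) = 0.5069.
HTMT = 0.3817 / 0.5069 = 0.75.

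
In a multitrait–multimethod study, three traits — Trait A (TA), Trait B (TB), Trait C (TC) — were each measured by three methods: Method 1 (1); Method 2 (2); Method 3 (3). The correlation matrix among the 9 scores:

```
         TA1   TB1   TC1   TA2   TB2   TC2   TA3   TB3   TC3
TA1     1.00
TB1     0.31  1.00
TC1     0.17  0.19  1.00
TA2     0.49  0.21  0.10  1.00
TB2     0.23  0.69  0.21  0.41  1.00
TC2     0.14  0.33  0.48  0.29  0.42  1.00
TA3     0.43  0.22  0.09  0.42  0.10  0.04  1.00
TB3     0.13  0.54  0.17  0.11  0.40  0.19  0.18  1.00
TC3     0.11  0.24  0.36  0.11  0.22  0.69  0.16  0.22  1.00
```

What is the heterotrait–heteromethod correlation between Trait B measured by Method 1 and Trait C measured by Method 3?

0.24

Different traits and methods: r(TB1, TC3) = 0.24.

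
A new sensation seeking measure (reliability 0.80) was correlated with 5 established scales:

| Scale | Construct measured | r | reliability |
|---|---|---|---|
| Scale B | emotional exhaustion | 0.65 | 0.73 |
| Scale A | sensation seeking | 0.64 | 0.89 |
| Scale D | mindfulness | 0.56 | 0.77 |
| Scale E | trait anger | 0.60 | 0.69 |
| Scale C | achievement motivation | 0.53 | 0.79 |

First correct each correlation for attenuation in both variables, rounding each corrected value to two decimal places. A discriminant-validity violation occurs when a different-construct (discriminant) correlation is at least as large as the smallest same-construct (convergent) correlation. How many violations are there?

Disattenuated r (r / √(r_scale · r_new)):
  Scale B (disc): 0.65 / √(0.73·0.80) = 0.85
  Scale A (conv): 0.64 / √(0.89·0.80) = 0.76
  Scale D (disc): 0.56 / √(0.77·0.80) = 0.71
  Scale E (disc): 0.60 / √(0.69·0.80) = 0.81
  Scale C (disc): 0.53 / √(0.79·0.80) = 0.67
Smallest convergent = 0.76. Discriminant values: 0.85, 0.71, 0.81, 0.67; count ≥ 0.76 → 2.

2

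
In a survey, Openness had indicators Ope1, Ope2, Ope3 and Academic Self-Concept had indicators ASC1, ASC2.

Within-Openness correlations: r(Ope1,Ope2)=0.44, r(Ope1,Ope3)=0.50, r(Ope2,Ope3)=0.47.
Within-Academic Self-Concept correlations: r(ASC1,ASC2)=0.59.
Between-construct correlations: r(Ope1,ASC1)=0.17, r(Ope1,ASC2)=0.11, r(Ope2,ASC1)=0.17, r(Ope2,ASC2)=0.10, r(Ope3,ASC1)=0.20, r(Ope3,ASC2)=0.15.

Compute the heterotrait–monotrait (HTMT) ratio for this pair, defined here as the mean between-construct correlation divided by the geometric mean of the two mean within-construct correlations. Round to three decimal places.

0.285

Between-construct mean = 0.90/6 = 0.1500.
Mean within-Ope = 1.41/3 = 0.4700; mean within-ASC = 0.59/1 = 0.5900.
Geometric mean = √(0.4700 × 0.5900) = 0.5266.
HTMT = 0.1500 / 0.5266 = 0.285.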